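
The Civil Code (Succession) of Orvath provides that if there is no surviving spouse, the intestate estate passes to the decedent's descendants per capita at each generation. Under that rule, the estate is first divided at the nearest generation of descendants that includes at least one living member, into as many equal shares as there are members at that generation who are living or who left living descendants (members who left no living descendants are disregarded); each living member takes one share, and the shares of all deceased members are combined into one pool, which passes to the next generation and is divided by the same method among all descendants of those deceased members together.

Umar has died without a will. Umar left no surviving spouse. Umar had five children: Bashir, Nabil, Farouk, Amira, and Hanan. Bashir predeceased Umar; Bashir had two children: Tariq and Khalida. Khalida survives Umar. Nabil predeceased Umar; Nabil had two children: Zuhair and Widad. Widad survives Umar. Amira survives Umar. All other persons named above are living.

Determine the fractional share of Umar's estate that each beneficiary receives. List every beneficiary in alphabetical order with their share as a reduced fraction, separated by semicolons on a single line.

There is no surviving spouse, so the entire estate passes to Umar's descendants per capita at each generation.
At generation 1 (Bashir, Nabil, Farouk, Amira, Hanan) there are 5 shares of (1)/5 = 1/5 each.
Living: Farouk, Amira, and Hanan — each takes 1/5.
Deceased: Bashir and Nabil. Their combined 2/5 is pooled and carried to generation 2.
At generation 2 (Tariq, Khalida, Zuhair, Widad) there are 4 shares of (2/5)/4 = 1/10 each.
Living: Tariq, Khalida, Zuhair, and Widad — each takes 1/10.

Amira 1/5; Farouk 1/5; Hanan 1/5; Khalida 1/10; Tariq 1/10; Widad 1/10; Zuhair 1/10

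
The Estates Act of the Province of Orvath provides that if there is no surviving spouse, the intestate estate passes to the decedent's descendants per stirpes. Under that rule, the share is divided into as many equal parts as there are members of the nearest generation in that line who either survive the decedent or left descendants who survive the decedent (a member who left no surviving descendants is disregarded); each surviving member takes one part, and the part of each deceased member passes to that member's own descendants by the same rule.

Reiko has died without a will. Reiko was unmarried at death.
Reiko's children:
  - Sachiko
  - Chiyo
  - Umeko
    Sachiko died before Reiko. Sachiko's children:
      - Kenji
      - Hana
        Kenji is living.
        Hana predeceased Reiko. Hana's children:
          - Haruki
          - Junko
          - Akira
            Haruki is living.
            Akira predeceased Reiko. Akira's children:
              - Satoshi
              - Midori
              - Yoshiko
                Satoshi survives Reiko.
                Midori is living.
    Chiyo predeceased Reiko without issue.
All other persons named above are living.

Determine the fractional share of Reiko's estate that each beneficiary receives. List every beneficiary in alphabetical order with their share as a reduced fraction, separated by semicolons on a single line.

Haruki 1/12; Junko 1/12; Kenji 1/4; Midori 1/36; Satoshi 1/36; Umeko 1/2; Yoshiko 1/36

There is no surviving spouse, so the entire estate passes to Reiko's descendants per stirpes.
Chiyo left no surviving issue, so that branch lapses and is disregarded.
The estate is divided into 2 equal shares of 1/2 among Sachiko, Umeko.
Sachiko predeceased; the 1/2 allotted to Sachiko's branch passes to Sachiko's issue by representation.
The 1/2 is divided into 2 equal shares of 1/4 among Kenji, Hana.
Kenji is living and takes 1/4.
Hana predeceased; the 1/4 allotted to Hana's branch passes to Hana's issue by representation.
The 1/4 is divided into 3 equal shares of 1/12 among Haruki, Junko, Akira.
Haruki is living and takes 1/12.
Junko is living and takes 1/12.
Akira predeceased; the 1/12 allotted to Akira's branch passes to Akira's issue by representation.
The 1/12 is divided into 3 equal shares of 1/36 among Satoshi, Midori, Yoshiko.
Satoshi is living and takes 1/36.
Midori is living and takes 1/36.
Yoshiko is living and takes 1/36.
Umeko is living and takes 1/2.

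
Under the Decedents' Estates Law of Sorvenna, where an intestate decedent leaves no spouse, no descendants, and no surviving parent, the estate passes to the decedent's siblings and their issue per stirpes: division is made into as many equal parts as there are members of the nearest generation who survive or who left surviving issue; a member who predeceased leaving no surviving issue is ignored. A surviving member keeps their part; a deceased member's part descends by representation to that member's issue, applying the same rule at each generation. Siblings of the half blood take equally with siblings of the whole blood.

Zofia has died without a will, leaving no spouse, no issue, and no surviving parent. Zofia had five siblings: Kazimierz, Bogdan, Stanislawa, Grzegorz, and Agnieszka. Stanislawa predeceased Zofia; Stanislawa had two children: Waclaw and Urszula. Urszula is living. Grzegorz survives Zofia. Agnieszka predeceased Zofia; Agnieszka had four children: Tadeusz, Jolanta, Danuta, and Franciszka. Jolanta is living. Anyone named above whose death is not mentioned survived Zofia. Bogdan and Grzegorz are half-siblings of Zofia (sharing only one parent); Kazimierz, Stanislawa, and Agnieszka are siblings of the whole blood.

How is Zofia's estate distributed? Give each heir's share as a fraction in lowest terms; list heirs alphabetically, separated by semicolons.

No spouse, descendants, or parent survives, so the estate passes to Zofia's siblings per stirpes.
Half-blood and whole-blood siblings take equally under the stated rule.
The estate is divided into 5 equal shares of 1/5 among Kazimierz, Bogdan, Stanislawa, Grzegorz, Agnieszka.
Kazimierz is living and takes 1/5.
Bogdan is living and takes 1/5.
Stanislawa predeceased; the 1/5 allotted to Stanislawa's branch passes to Stanislawa's issue by representation.
The 1/5 is divided into 2 equal shares of 1/10 among Waclaw, Urszula.
Waclaw is living and takes 1/10.
Urszula is living and takes 1/10.
Grzegorz is living and takes 1/5.
Agnieszka predeceased; the 1/5 allotted to Agnieszka's branch passes to Agnieszka's issue by representation.
The 1/5 is divided into 4 equal shares of 1/20 among Tadeusz, Jolanta, Danuta, Franciszka.
Tadeusz is living and takes 1/20.
Jolanta is living and takes 1/20.
Danuta is living and takes 1/20.
Franciszka is living and takes 1/20.

Bogdan 1/5; Danuta 1/20; Franciszka 1/20; Grzegorz 1/5; Jolanta 1/20; Kazimierz 1/5; Tadeusz 1/20; Urszula 1/10; Waclaw 1/10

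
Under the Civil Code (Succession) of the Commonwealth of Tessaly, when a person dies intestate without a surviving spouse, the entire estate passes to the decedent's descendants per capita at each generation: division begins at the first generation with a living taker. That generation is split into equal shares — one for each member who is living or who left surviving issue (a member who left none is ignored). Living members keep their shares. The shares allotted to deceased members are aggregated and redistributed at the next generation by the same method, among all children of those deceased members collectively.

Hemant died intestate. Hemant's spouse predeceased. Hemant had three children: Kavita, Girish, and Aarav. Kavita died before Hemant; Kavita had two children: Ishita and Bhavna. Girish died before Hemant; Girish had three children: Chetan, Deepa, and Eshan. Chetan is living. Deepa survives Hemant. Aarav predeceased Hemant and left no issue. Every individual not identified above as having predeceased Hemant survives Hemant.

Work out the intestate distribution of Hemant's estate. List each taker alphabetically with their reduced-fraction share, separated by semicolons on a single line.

Bhavna 1/5; Chetan 1/5; Deepa 1/5; Eshan 1/5; Ishita 1/5

There is no surviving spouse, so the entire estate passes to Hemant's descendants per capita at each generation.
No one at generation 1 (Kavita, Girish) is living; moving to the next generation.
At generation 2 (Ishita, Bhavna, Chetan, Deepa, Eshan) there are 5 shares of (1)/5 = 1/5 each.
Living: Ishita, Bhavna, Chetan, Deepa, and Eshan — each takes 1/5.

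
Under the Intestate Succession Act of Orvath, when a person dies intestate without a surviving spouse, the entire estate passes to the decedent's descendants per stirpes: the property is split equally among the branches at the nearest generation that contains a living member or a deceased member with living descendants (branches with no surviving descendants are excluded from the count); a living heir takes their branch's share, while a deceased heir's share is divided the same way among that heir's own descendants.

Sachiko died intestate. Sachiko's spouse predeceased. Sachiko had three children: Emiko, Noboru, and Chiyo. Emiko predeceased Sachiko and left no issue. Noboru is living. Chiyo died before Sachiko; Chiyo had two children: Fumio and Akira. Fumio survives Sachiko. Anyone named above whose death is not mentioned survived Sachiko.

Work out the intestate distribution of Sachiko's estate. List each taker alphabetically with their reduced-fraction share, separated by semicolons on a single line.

Akira 1/4; Fumio 1/4; Noboru 1/2

There is no surviving spouse, so the entire estate passes to Sachiko's descendants per stirpes.
Emiko left no surviving issue, so that branch lapses and is disregarded.
The estate is divided into 2 equal shares of 1/2 among Noboru, Chiyo.
Noboru is living and takes 1/2.
Chiyo predeceased; the 1/2 allotted to Chiyo's branch passes to Chiyo's issue by representation.
The 1/2 is divided into 2 equal shares of 1/4 among Fumio, Akira.
Fumio is living and takes 1/4.
Akira is living and takes 1/4.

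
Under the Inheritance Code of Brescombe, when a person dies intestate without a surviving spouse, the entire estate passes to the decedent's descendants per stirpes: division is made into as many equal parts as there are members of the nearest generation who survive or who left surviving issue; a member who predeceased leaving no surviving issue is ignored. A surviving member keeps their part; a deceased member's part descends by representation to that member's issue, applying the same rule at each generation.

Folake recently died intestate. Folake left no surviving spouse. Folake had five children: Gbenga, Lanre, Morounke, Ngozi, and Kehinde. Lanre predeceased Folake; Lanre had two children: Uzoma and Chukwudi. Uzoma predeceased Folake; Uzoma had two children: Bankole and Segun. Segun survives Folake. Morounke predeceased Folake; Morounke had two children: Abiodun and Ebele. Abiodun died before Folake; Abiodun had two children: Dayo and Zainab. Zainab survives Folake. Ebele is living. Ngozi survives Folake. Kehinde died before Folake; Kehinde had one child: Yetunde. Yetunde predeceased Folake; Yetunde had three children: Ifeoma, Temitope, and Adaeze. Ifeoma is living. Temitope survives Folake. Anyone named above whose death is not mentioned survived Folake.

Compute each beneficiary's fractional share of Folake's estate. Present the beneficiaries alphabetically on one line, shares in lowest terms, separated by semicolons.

There is no surviving spouse, so the entire estate passes to Folake's descendants per stirpes.
The estate is divided into 5 equal shares of 1/5 among Gbenga, Lanre, Morounke, Ngozi, Kehinde.
Gbenga is living and takes 1/5.
Lanre predeceased; the 1/5 allotted to Lanre's branch passes to Lanre's issue by representation.
The 1/5 is divided into 2 equal shares of 1/10 among Uzoma, Chukwudi.
Uzoma predeceased; the 1/10 allotted to Uzoma's branch passes to Uzoma's issue by representation.
The 1/10 is divided into 2 equal shares of 1/20 among Bankole, Segun.
Bankole is living and takes 1/20.
Segun is living and takes 1/20.
Chukwudi is living and takes 1/10.
Morounke predeceased; the 1/5 allotted to Morounke's branch passes to Morounke's issue by representation.
The 1/5 is divided into 2 equal shares of 1/10 among Abiodun, Ebele.
Abiodun predeceased; the 1/10 allotted to Abiodun's branch passes to Abiodun's issue by representation.
The 1/10 is divided into 2 equal shares of 1/20 among Dayo, Zainab.
Dayo is living and takes 1/20.
Zainab is living and takes 1/20.
Ebele is living and takes 1/10.
Ngozi is living and takes 1/5.
Kehinde predeceased; the 1/5 allotted to Kehinde's branch passes to Kehinde's issue by representation.
Yetunde's line is the sole branch at this level, so the full 1/5 passes to Yetunde's issue by representation.
The 1/5 is divided into 3 equal shares of 1/15 among Ifeoma, Temitope, Adaeze.
Ifeoma is living and takes 1/15.
Temitope is living and takes 1/15.
Adaeze is living and takes 1/15.

Adaeze 1/15; Bankole 1/20; Chukwudi 1/10; Dayo 1/20; Ebele 1/10; Gbenga 1/5; Ifeoma 1/15; Ngozi 1/5; Segun 1/20; Temitope 1/15; Zainab 1/20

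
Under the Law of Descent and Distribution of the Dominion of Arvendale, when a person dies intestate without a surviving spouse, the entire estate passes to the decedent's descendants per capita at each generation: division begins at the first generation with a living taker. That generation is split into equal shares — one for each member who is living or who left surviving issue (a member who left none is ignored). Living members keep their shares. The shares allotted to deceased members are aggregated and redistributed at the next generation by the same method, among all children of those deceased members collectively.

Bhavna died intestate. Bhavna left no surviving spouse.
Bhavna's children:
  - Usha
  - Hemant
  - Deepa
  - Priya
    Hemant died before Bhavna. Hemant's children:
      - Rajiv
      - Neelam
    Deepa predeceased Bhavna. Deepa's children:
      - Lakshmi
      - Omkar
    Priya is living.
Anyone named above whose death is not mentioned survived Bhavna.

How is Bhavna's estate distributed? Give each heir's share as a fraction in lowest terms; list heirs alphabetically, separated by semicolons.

There is no surviving spouse, so the entire estate passes to Bhavna's descendants per capita at each generation.
At generation 1 (Usha, Hemant, Deepa, Priya) there are 4 shares of (1)/4 = 1/4 each.
Living: Usha and Priya — each takes 1/4.
Deceased: Hemant and Deepa. Their combined 1/2 is pooled and carried to generation 2.
At generation 2 (Rajiv, Neelam, Lakshmi, Omkar) there are 4 shares of (1/2)/4 = 1/8 each.
Living: Rajiv, Neelam, Lakshmi, and Omkar — each takes 1/8.

Lakshmi 1/8; Neelam 1/8; Omkar 1/8; Priya 1/4; Rajiv 1/8; Usha 1/4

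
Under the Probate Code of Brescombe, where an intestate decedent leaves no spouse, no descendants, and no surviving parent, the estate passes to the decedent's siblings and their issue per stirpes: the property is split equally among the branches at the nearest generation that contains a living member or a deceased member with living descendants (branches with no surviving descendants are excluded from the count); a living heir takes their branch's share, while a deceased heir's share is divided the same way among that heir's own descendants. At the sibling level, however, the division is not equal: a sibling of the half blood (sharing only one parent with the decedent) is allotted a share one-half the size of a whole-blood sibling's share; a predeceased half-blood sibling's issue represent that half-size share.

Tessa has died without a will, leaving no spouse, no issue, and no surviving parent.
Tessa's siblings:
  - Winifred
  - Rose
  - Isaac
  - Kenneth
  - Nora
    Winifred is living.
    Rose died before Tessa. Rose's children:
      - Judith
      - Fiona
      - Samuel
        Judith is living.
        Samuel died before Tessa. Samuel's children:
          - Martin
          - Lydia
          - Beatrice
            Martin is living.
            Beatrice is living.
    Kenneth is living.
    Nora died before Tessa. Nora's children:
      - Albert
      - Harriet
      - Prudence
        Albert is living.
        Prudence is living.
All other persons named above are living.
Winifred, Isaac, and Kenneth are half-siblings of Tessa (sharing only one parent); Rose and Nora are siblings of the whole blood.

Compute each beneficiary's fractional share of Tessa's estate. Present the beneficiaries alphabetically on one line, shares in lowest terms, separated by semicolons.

Albert 2/21; Beatrice 2/63; Fiona 2/21; Harriet 2/21; Isaac 1/7; Judith 2/21; Kenneth 1/7; Lydia 2/63; Martin 2/63; Prudence 2/21; Winifred 1/7

No spouse, descendants, or parent survives, so the estate passes to Tessa's siblings per stirpes.
Half-blood siblings count for one-half the weight of whole-blood siblings at the initial division.
Dividing 1 in proportion to weights (total weight 7/2): Winifred (weight 1/2) → 1/7; Rose (weight 1) → 2/7; Isaac (weight 1/2) → 1/7; Kenneth (weight 1/2) → 1/7; Nora (weight 1) → 2/7.
Winifred is living and takes 1/7.
Rose predeceased; the 2/7 allotted to Rose's branch passes to Rose's issue by representation.
The 2/7 is divided into 3 equal shares of 2/21 among Judith, Fiona, Samuel.
Judith is living and takes 2/21.
Fiona is living and takes 2/21.
Samuel predeceased; the 2/21 allotted to Samuel's branch passes to Samuel's issue by representation.
The 2/21 is divided into 3 equal shares of 2/63 among Martin, Lydia, Beatrice.
Martin is living and takes 2/63.
Lydia is living and takes 2/63.
Beatrice is living and takes 2/63.
Isaac is living and takes 1/7.
Kenneth is living and takes 1/7.
Nora predeceased; the 2/7 allotted to Nora's branch passes to Nora's issue by representation.
The 2/7 is divided into 3 equal shares of 2/21 among Albert, Harriet, Prudence.
Albert is living and takes 2/21.
Harriet is living and takes 2/21.
Prudence is living and takes 2/21.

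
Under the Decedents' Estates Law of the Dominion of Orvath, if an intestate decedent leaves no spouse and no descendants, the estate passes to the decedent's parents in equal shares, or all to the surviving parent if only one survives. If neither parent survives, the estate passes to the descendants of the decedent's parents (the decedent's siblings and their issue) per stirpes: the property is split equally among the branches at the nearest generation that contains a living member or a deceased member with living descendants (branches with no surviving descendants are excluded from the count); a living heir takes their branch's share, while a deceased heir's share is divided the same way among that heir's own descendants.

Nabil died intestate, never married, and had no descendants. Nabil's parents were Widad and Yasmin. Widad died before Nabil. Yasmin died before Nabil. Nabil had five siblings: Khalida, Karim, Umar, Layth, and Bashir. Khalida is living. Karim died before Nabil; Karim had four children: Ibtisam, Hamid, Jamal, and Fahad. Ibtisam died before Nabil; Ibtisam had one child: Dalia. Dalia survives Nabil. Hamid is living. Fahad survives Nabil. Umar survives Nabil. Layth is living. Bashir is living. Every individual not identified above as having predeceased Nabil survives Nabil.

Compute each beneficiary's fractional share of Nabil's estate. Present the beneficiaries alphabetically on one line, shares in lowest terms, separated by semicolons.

Bashir 1/5; Dalia 1/20; Fahad 1/20; Hamid 1/20; Jamal 1/20; Khalida 1/5; Layth 1/5; Umar 1/5

Neither parent survives and there are no descendants, so the estate passes to Nabil's siblings and their issue per stirpes.
The estate is divided into 5 equal shares of 1/5 among Khalida, Karim, Umar, Layth, Bashir.
Khalida is living and takes 1/5.
Karim predeceased; the 1/5 allotted to Karim's branch passes to Karim's issue by representation.
The 1/5 is divided into 4 equal shares of 1/20 among Ibtisam, Hamid, Jamal, Fahad.
Ibtisam predeceased; the 1/20 allotted to Ibtisam's branch passes to Ibtisam's issue by representation.
Dalia is the sole taker at this level and receives the full 1/20.
Hamid is living and takes 1/20.
Jamal is living and takes 1/20.
Fahad is living and takes 1/20.
Umar is living and takes 1/5.
Layth is living and takes 1/5.
Bashir is living and takes 1/5.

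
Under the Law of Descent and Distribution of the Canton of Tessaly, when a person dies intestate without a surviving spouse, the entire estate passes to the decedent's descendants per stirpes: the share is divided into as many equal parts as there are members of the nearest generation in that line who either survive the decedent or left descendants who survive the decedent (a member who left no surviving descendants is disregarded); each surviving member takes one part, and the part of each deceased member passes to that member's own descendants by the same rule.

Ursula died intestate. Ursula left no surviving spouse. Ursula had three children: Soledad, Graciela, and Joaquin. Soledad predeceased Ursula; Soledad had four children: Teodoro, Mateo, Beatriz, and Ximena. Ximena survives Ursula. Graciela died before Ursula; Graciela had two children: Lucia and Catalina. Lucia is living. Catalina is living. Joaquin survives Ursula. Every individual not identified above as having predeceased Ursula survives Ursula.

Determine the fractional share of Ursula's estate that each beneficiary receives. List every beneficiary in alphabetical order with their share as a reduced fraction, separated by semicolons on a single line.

Beatriz 1/12; Catalina 1/6; Joaquin 1/3; Lucia 1/6; Mateo 1/12; Teodoro 1/12; Ximena 1/12

There is no surviving spouse, so the entire estate passes to Ursula's descendants per stirpes.
The estate is divided into 3 equal shares of 1/3 among Soledad, Graciela, Joaquin.
Soledad predeceased; the 1/3 allotted to Soledad's branch passes to Soledad's issue by representation.
The 1/3 is divided into 4 equal shares of 1/12 among Teodoro, Mateo, Beatriz, Ximena.
Teodoro is living and takes 1/12.
Mateo is living and takes 1/12.
Beatriz is living and takes 1/12.
Ximena is living and takes 1/12.
Graciela predeceased; the 1/3 allotted to Graciela's branch passes to Graciela's issue by representation.
The 1/3 is divided into 2 equal shares of 1/6 among Lucia, Catalina.
Lucia is living and takes 1/6.
Catalina is living and takes 1/6.
Joaquin is living and takes 1/3.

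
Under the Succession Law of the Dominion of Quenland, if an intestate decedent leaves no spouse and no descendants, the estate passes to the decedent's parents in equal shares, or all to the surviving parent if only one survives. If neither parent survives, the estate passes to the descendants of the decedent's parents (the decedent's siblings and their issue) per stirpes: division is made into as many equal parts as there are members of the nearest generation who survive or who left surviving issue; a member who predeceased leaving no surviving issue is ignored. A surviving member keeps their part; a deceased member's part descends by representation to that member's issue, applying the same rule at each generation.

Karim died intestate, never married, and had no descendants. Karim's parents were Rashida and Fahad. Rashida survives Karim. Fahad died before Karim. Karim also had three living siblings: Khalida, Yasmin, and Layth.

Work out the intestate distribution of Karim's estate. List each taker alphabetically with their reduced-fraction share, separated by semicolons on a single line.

Rashida 1

Only one parent, Rashida, survives, so Rashida takes the entire estate. The siblings take nothing because a surviving parent has priority.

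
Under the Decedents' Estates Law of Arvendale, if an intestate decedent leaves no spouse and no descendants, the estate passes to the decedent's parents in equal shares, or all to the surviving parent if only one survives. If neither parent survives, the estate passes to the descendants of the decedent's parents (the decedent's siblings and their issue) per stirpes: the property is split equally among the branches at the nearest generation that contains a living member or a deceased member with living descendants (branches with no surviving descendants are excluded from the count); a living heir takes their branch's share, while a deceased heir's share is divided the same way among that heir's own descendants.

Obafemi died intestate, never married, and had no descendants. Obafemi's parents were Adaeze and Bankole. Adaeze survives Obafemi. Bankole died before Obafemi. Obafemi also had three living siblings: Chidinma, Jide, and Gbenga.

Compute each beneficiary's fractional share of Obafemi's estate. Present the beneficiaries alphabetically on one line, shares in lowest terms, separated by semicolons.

Only one parent, Adaeze, survives, so Adaeze takes the entire estate. The siblings take nothing because a surviving parent has priority.

Adaeze 1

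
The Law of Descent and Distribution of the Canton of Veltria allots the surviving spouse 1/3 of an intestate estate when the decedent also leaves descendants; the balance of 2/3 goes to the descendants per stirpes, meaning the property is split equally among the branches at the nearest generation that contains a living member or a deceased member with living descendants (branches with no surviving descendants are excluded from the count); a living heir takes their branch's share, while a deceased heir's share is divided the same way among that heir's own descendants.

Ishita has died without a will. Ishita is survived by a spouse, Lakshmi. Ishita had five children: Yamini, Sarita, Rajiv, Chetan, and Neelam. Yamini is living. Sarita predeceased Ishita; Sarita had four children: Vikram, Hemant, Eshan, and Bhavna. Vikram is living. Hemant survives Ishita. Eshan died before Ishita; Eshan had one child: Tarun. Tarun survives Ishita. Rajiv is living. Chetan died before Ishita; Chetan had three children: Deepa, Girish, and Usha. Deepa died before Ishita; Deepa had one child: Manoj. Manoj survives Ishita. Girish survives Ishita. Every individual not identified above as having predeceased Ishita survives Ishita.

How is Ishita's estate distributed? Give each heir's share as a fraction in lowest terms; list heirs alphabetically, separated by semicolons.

Lakshmi, as surviving spouse, takes 1/3.
The remaining 2/3 passes to Ishita's descendants per stirpes.
The 2/3 is divided into 5 equal shares of 2/15 among Yamini, Sarita, Rajiv, Chetan, Neelam.
Yamini is living and takes 2/15.
Sarita predeceased; the 2/15 allotted to Sarita's branch passes to Sarita's issue by representation.
The 2/15 is divided into 4 equal shares of 1/30 among Vikram, Hemant, Eshan, Bhavna.
Vikram is living and takes 1/30.
Hemant is living and takes 1/30.
Eshan predeceased; the 1/30 allotted to Eshan's branch passes to Eshan's issue by representation.
Tarun is the sole taker at this level and receives the full 1/30.
Bhavna is living and takes 1/30.
Rajiv is living and takes 2/15.
Chetan predeceased; the 2/15 allotted to Chetan's branch passes to Chetan's issue by representation.
The 2/15 is divided into 3 equal shares of 2/45 among Deepa, Girish, Usha.
Deepa predeceased; the 2/45 allotted to Deepa's branch passes to Deepa's issue by representation.
Manoj is the sole taker at this level and receives the full 2/45.
Girish is living and takes 2/45.
Usha is living and takes 2/45.
Neelam is living and takes 2/15.

Bhavna 1/30; Girish 2/45; Hemant 1/30; Lakshmi 1/3; Manoj 2/45; Neelam 2/15; Rajiv 2/15; Tarun 1/30; Usha 2/45; Vikram 1/30; Yamini 2/15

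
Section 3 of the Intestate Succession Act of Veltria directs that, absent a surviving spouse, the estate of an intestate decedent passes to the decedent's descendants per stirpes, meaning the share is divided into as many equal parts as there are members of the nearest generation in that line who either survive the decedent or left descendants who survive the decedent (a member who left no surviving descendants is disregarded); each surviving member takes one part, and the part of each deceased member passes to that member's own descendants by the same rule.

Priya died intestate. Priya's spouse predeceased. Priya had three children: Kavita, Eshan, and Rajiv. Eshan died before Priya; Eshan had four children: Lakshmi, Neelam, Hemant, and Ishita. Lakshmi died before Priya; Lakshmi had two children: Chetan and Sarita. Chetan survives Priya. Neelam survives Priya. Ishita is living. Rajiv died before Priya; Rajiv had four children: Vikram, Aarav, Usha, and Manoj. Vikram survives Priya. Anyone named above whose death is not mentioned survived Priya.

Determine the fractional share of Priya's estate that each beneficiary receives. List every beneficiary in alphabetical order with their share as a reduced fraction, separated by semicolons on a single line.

There is no surviving spouse, so the entire estate passes to Priya's descendants per stirpes.
The estate is divided into 3 equal shares of 1/3 among Kavita, Eshan, Rajiv.
Kavita is living and takes 1/3.
Eshan predeceased; the 1/3 allotted to Eshan's branch passes to Eshan's issue by representation.
The 1/3 is divided into 4 equal shares of 1/12 among Lakshmi, Neelam, Hemant, Ishita.
Lakshmi predeceased; the 1/12 allotted to Lakshmi's branch passes to Lakshmi's issue by representation.
The 1/12 is divided into 2 equal shares of 1/24 among Chetan, Sarita.
Chetan is living and takes 1/24.
Sarita is living and takes 1/24.
Neelam is living and takes 1/12.
Hemant is living and takes 1/12.
Ishita is living and takes 1/12.
Rajiv predeceased; the 1/3 allotted to Rajiv's branch passes to Rajiv's issue by representation.
The 1/3 is divided into 4 equal shares of 1/12 among Vikram, Aarav, Usha, Manoj.
Vikram is living and takes 1/12.
Aarav is living and takes 1/12.
Usha is living and takes 1/12.
Manoj is living and takes 1/12.

Aarav 1/12; Chetan 1/24; Hemant 1/12; Ishita 1/12; Kavita 1/3; Manoj 1/12; Neelam 1/12; Sarita 1/24; Usha 1/12; Vikram 1/12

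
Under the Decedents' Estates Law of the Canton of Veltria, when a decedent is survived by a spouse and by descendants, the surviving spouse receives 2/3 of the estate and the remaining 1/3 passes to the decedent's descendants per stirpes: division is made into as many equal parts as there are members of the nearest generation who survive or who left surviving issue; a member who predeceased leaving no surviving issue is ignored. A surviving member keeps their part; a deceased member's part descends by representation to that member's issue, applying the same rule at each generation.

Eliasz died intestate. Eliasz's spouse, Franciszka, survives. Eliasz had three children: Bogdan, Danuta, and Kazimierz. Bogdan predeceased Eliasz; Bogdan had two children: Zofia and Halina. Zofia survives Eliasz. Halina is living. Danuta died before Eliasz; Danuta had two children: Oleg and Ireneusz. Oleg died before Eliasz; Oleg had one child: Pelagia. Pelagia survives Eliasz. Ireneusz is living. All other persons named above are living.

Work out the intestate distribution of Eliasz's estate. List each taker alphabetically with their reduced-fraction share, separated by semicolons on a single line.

Franciszka, as surviving spouse, takes 2/3.
The remaining 1/3 passes to Eliasz's descendants per stirpes.
The 1/3 is divided into 3 equal shares of 1/9 among Bogdan, Danuta, Kazimierz.
Bogdan predeceased; the 1/9 allotted to Bogdan's branch passes to Bogdan's issue by representation.
The 1/9 is divided into 2 equal shares of 1/18 among Zofia, Halina.
Zofia is living and takes 1/18.
Halina is living and takes 1/18.
Danuta predeceased; the 1/9 allotted to Danuta's branch passes to Danuta's issue by representation.
The 1/9 is divided into 2 equal shares of 1/18 among Oleg, Ireneusz.
Oleg predeceased; the 1/18 allotted to Oleg's branch passes to Oleg's issue by representation.
Pelagia is the sole taker at this level and receives the full 1/18.
Ireneusz is living and takes 1/18.
Kazimierz is living and takes 1/9.

Franciszka 2/3; Halina 1/18; Ireneusz 1/18; Kazimierz 1/9; Pelagia 1/18; Zofia 1/18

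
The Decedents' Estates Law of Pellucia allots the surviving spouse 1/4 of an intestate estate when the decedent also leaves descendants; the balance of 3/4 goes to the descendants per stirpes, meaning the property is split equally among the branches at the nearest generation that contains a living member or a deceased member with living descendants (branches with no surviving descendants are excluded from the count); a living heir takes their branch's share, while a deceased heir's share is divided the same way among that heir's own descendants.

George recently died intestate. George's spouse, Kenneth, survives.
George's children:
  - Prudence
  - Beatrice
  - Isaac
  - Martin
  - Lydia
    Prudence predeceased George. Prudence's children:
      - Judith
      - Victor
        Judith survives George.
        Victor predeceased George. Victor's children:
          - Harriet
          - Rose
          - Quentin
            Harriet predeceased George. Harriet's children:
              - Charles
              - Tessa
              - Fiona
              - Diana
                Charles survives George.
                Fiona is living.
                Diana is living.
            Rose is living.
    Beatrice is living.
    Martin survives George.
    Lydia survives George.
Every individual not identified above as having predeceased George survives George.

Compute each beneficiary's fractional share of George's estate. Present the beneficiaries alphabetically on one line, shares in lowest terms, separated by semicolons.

Beatrice 3/20; Charles 1/160; Diana 1/160; Fiona 1/160; Isaac 3/20; Judith 3/40; Kenneth 1/4; Lydia 3/20; Martin 3/20; Quentin 1/40; Rose 1/40; Tessa 1/160

Kenneth, as surviving spouse, takes 1/4.
The remaining 3/4 passes to George's descendants per stirpes.
The 3/4 is divided into 5 equal shares of 3/20 among Prudence, Beatrice, Isaac, Martin, Lydia.
Prudence predeceased; the 3/20 allotted to Prudence's branch passes to Prudence's issue by representation.
The 3/20 is divided into 2 equal shares of 3/40 among Judith, Victor.
Judith is living and takes 3/40.
Victor predeceased; the 3/40 allotted to Victor's branch passes to Victor's issue by representation.
The 3/40 is divided into 3 equal shares of 1/40 among Harriet, Rose, Quentin.
Harriet predeceased; the 1/40 allotted to Harriet's branch passes to Harriet's issue by representation.
The 1/40 is divided into 4 equal shares of 1/160 among Charles, Tessa, Fiona, Diana.
Charles is living and takes 1/160.
Tessa is living and takes 1/160.
Fiona is living and takes 1/160.
Diana is living and takes 1/160.
Rose is living and takes 1/40.
Quentin is living and takes 1/40.
Beatrice is living and takes 3/20.
Isaac is living and takes 3/20.
Martin is living and takes 3/20.
Lydia is living and takes 3/20.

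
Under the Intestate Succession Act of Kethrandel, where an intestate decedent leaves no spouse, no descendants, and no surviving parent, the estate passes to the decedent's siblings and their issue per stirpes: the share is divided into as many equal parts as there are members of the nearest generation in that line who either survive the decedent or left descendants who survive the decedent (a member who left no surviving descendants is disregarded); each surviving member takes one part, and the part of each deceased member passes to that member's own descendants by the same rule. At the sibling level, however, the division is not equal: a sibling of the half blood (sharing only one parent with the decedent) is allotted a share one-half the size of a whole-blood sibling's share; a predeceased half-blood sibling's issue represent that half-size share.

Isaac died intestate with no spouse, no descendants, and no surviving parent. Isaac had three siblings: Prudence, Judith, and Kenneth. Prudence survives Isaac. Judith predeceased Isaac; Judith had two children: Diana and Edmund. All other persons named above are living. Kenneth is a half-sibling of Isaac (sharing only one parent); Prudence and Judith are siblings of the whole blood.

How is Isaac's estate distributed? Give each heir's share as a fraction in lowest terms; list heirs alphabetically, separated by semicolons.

Diana 1/5; Edmund 1/5; Kenneth 1/5; Prudence 2/5

No spouse, descendants, or parent survives, so the estate passes to Isaac's siblings per stirpes.
Half-blood siblings count for one-half the weight of whole-blood siblings at the initial division.
Dividing 1 in proportion to weights (total weight 5/2): Prudence (weight 1) → 2/5; Judith (weight 1) → 2/5; Kenneth (weight 1/2) → 1/5.
Prudence is living and takes 2/5.
Judith predeceased; the 2/5 allotted to Judith's branch passes to Judith's issue by representation.
The 2/5 is divided into 2 equal shares of 1/5 among Diana, Edmund.
Diana is living and takes 1/5.
Edmund is living and takes 1/5.
Kenneth is living and takes 1/5.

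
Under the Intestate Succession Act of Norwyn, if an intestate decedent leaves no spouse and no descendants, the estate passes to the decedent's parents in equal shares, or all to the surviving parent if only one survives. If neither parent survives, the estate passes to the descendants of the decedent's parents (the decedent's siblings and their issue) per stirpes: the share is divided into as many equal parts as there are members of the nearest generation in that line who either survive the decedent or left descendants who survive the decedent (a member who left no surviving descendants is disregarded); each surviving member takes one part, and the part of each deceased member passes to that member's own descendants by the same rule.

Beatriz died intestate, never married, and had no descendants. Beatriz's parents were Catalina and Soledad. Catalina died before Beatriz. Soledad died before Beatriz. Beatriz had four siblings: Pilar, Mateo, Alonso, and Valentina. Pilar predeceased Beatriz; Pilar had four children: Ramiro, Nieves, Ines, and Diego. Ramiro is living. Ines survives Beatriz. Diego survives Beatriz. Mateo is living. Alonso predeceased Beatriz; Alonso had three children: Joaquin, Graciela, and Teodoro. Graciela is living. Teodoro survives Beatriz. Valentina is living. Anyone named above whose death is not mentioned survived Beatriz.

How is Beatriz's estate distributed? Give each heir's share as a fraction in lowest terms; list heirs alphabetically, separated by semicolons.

Neither parent survives and there are no descendants, so the estate passes to Beatriz's siblings and their issue per stirpes.
The estate is divided into 4 equal shares of 1/4 among Pilar, Mateo, Alonso, Valentina.
Pilar predeceased; the 1/4 allotted to Pilar's branch passes to Pilar's issue by representation.
The 1/4 is divided into 4 equal shares of 1/16 among Ramiro, Nieves, Ines, Diego.
Ramiro is living and takes 1/16.
Nieves is living and takes 1/16.
Ines is living and takes 1/16.
Diego is living and takes 1/16.
Mateo is living and takes 1/4.
Alonso predeceased; the 1/4 allotted to Alonso's branch passes to Alonso's issue by representation.
The 1/4 is divided into 3 equal shares of 1/12 among Joaquin, Graciela, Teodoro.
Joaquin is living and takes 1/12.
Graciela is living and takes 1/12.
Teodoro is living and takes 1/12.
Valentina is living and takes 1/4.

Diego 1/16; Graciela 1/12; Ines 1/16; Joaquin 1/12; Mateo 1/4; Nieves 1/16; Ramiro 1/16; Teodoro 1/12; Valentina 1/4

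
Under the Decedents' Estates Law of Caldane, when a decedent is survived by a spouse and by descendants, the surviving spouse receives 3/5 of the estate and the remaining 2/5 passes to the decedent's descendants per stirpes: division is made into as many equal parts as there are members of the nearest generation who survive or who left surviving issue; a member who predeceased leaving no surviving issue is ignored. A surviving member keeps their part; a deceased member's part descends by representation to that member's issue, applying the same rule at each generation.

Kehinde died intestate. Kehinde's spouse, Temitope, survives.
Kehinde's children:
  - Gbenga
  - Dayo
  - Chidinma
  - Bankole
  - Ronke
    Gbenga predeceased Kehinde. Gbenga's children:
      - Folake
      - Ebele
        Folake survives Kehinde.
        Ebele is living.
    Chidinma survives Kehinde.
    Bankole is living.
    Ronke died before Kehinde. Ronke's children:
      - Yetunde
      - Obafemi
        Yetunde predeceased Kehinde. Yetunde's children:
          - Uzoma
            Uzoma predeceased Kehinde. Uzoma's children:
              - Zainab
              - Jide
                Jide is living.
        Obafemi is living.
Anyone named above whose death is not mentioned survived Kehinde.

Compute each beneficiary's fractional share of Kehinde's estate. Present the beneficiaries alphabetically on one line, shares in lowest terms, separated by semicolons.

Temitope, as surviving spouse, takes 3/5.
The remaining 2/5 passes to Kehinde's descendants per stirpes.
The 2/5 is divided into 5 equal shares of 2/25 among Gbenga, Dayo, Chidinma, Bankole, Ronke.
Gbenga predeceased; the 2/25 allotted to Gbenga's branch passes to Gbenga's issue by representation.
The 2/25 is divided into 2 equal shares of 1/25 among Folake, Ebele.
Folake is living and takes 1/25.
Ebele is living and takes 1/25.
Dayo is living and takes 2/25.
Chidinma is living and takes 2/25.
Bankole is living and takes 2/25.
Ronke predeceased; the 2/25 allotted to Ronke's branch passes to Ronke's issue by representation.
The 2/25 is divided into 2 equal shares of 1/25 among Yetunde, Obafemi.
Yetunde predeceased; the 1/25 allotted to Yetunde's branch passes to Yetunde's issue by representation.
Uzoma's line is the sole branch at this level, so the full 1/25 passes to Uzoma's issue by representation.
The 1/25 is divided into 2 equal shares of 1/50 among Zainab, Jide.
Zainab is living and takes 1/50.
Jide is living and takes 1/50.
Obafemi is living and takes 1/25.

Bankole 2/25; Chidinma 2/25; Dayo 2/25; Ebele 1/25; Folake 1/25; Jide 1/50; Obafemi 1/25; Temitope 3/5; Zainab 1/50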